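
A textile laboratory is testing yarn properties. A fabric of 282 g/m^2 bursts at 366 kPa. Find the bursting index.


Formula: Bursting Index = Bursting Strength / Fabric GSM
BI = 366 kPa / 282 g/m^2
BI = 1.298 kPa/(g/m^2)

1.298 kPa/(g/m^2)


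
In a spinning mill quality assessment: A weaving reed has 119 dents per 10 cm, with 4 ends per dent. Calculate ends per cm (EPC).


Formula: EPC = (dents per 10 cm * ends per dent) / 10
Step 1: Total ends per 10 cm = 119 * 4 = 476
Step 2: EPC = 476 / 10 = 47.6 ends/cm

47.6 ends/cm


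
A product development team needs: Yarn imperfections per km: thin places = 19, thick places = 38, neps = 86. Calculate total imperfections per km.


Formula: Total = thin places + thick places + neps
Total = 19 + 38 + 86
Total = 143 imperfections/km

143 imperfections/km


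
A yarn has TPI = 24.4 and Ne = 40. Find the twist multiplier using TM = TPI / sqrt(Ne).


Formula: TM = TPI / sqrt(Ne)
Step 1: sqrt(Ne) = sqrt(40) = 6.3246
Step 2: TM = 24.4 / 6.3246 = 3.86

3.86 TM


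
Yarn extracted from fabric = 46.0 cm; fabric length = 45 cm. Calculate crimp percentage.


Formula: Crimp% = ((L_yarn - L_fabric) / L_fabric) * 100
Step 1: Extension = 46.0 - 45 = 1.0 cm
Step 2: Crimp% = (1.0 / 45) * 100
Step 3: Crimp% = 0.022222 * 100 = 2.2222% ≈ 2.2%

2.2%


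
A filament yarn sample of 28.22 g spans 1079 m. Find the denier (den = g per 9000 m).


Formula: den = (mass_g / length_m) * 9000
Substituting: den = (28.22 / 1079) * 9000
Intermediate: 28.22 / 1079 = 0.02615385 g/m
den = 0.02615385 * 9000 = 235.4 denier

235.4 denier


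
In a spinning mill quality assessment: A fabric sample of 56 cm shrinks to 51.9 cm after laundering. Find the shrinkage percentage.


Formula: Shrinkage% = ((L_before - L_after) / L_before) * 100
Step 1: Shrinkage = 56 - 51.9 = 4.1 cm
Step 2: Shrinkage% = (4.1 / 56) * 100
Step 3: Shrinkage% = 0.073214 * 100 = 7.3214% ≈ 7.3%

7.3%


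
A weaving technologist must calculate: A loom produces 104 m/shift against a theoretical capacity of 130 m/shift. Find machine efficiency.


Formula: Efficiency% = (Actual output / Theoretical output) * 100
Efficiency% = (104 / 130) * 100
Efficiency% = 0.8 * 100 = 80.0%

80.0%


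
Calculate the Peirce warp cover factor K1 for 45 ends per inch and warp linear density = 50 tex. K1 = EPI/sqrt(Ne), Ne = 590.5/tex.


Formula: K1 = EPI / sqrt(Ne), with Ne = 590.5 / tex_warp
Step 1: Ne = 590.5 / 50 = 11.81
Step 2: sqrt(Ne) = sqrt(11.81) = 3.4366
Step 3: K1 = 45 / 3.4366 = 13.1

13.1


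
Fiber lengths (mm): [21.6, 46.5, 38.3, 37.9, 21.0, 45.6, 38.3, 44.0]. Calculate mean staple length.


Formula: Mean = sum of lengths / count
Sum = 21.6 + 46.5 + 38.3 + 37.9 + 21.0 + 45.6 + 38.3 + 44.0
Sum = 293.2 mm
Mean = 293.2 / 8 = 36.65 mm

36.65 mm


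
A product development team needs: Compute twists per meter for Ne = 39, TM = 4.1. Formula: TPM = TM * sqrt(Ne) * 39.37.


Formula: TPM = TM * sqrt(Ne) * 39.37
Step 1: sqrt(Ne) = sqrt(39) = 6.245
Step 2: TM * sqrt(Ne) = 4.1 * 6.245 = 25.6045
Step 3: TPM = 25.6045 * 39.37 = 1008 twists/m

1008 twists/m


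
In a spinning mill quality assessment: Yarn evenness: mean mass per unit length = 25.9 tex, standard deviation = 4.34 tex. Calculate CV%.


Formula: CV% = (standard deviation / mean) * 100
Step 1: Ratio = 4.34 / 25.9 = 0.167568
Step 2: CV% = 0.167568 * 100 = 16.7568% ≈ 16.8%

16.8%


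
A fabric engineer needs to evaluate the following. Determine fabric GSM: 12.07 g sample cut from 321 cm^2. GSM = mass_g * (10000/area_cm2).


Formula: GSM = mass_g / area_m2
Step 1: Convert area: 321 cm^2 = 321 / 10000 = 0.0321 m^2
Step 2: GSM = 12.07 g / 0.0321 m^2 = 376.0 g/m^2

376.0 g/m^2


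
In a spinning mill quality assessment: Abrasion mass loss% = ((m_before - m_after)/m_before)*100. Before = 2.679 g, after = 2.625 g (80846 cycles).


Formula: Mass loss% = ((m_before - m_after) / m_before) * 100
Step 1: Mass loss = 2.679 - 2.625 = 0.054 g
Step 2: Ratio = 0.054 / 2.679 = 0.0201568
Step 3: Mass loss% = 0.0201568 * 100 = 2.01568% ≈ 2.02%

2.02%


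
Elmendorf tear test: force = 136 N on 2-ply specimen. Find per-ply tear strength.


Formula: Per-ply strength = Total force / Number of plies
Per-ply = 136 N / 2
Per-ply = 68 N

68 N


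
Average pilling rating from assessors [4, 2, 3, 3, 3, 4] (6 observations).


Formula: Mean = sum / count
Sum = 4 + 2 + 3 + 3 + 3 + 4 = 19
Mean = 19 / 6 = 3.2

3.2


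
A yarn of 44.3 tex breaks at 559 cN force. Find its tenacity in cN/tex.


Formula: Tenacity = Breaking force / Linear density
Tenacity = 559 cN / 44.3 tex
Tenacity = 12.62 cN/tex

12.62 cN/tex


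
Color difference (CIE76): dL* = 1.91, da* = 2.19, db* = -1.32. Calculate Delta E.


Formula: Delta E = sqrt(dL*^2 + da*^2 + db*^2)
Step 1: dL*^2 = 1.91^2 = 3.6481
Step 2: da*^2 = 2.19^2 = 4.7961
Step 3: db*^2 = (-1.32)^2 = 1.7424
Step 4: Sum = 3.6481 + 4.7961 + 1.7424 = 10.1866
Step 5: Delta E = sqrt(10.1866) = 3.19

3.19 Delta E


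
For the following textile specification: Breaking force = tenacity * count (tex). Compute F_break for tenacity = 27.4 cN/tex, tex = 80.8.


Formula: Breaking force = Tenacity * Linear density
F = 27.4 cN/tex * 80.8 tex
F = 2213.92 cN

2213.92 cN


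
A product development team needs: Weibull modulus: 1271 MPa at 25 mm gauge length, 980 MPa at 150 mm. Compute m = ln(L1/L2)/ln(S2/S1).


Formula: m = ln(L1/L2) / ln(S2/S1)
Step 1: ln(L1/L2) = ln(25/150) = -1.79176
Step 2: S2/S1 = 980/1271 = 0.77105
Step 3: ln(S2/S1) = ln(0.77105) = -0.26000
Step 4: m = -1.79176 / -0.26000 = 6.89

6.89 (Weibull m)


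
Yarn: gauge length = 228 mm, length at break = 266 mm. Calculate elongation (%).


Formula: Elongation (%) = ((L_break - L0) / L0) * 100
Step 1: Extension = 266 - 228 = 38 mm
Step 2: Elongation = (38 / 228) * 100
Step 3: Elongation = 0.166667 * 100 = 16.6667% ≈ 16.7%

16.7%


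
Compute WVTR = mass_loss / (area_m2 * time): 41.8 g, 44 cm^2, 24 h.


Formula: WVTR = mass_loss / (area * time)
Step 1: Convert area: 44 cm^2 = 0.0044 m^2
Step 2: WVTR = 41.8 g / (0.0044 m^2 * 24 h)
Step 3: WVTR = 41.8 / 0.1056 = 395.8 g/m^2/h

395.8 g/m^2/h


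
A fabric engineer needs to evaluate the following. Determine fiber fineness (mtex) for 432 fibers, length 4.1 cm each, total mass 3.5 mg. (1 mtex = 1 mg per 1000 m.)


Formula: fineness (mtex) = mass (mg) / total length (km) = (mass_mg / total_length_m) * 1000
Step 1: Convert fiber length: 4.1 cm = 0.041 m
Step 2: Total fiber length = 432 * 0.041 = 17.712 m
Step 3: Linear density = 3.5 mg / 17.712 m = 0.1976 mg/m
Step 4: fineness = 0.1976 * 1000 = 197.6 mtex

197.6 mtex


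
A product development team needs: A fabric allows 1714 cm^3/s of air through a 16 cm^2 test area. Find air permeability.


Formula: Air Permeability = Airflow / Test Area
AP = 1714 cm^3/s / 16 cm^2
AP = 107.1 cm^3/s/cm^2

107.1 cm^3/s/cm^2


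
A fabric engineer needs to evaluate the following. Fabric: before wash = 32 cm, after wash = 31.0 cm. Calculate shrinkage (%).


Formula: Shrinkage% = ((L_before - L_after) / L_before) * 100
Step 1: Shrinkage = 32 - 31.0 = 1.0 cm
Step 2: Shrinkage% = (1.0 / 32) * 100
Step 3: Shrinkage% = 0.03125 * 100 = 3.125% ≈ 3.1%

3.1%


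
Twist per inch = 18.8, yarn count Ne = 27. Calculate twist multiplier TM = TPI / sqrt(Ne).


Formula: TM = TPI / sqrt(Ne)
Step 1: sqrt(Ne) = sqrt(27) = 5.1962
Step 2: TM = 18.8 / 5.1962 = 3.62

3.62 TM


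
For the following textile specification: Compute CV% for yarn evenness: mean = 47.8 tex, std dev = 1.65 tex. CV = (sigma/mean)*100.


Formula: CV% = (standard deviation / mean) * 100
Step 1: Ratio = 1.65 / 47.8 = 0.034519
Step 2: CV% = 0.034519 * 100 = 3.4519% ≈ 3.5%

3.5%


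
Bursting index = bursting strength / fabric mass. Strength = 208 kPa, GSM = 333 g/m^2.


Formula: Bursting Index = Bursting Strength / Fabric GSM
BI = 208 kPa / 333 g/m^2
BI = 0.625 kPa/(g/m^2)

0.625 kPa/(g/m^2)


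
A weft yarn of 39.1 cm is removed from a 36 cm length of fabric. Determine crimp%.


Formula: Crimp% = ((L_yarn - L_fabric) / L_fabric) * 100
Step 1: Extension = 39.1 - 36 = 3.1 cm
Step 2: Crimp% = (3.1 / 36) * 100
Step 3: Crimp% = 0.086111 * 100 = 8.6111% ≈ 8.6%

8.6%


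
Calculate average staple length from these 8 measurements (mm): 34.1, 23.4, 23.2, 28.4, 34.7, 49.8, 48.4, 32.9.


Formula: Mean = sum of lengths / count
Sum = 34.1 + 23.4 + 23.2 + 28.4 + 34.7 + 49.8 + 48.4 + 32.9
Sum = 274.9 mm
Mean = 274.9 / 8 = 34.36 mm

34.36 mm


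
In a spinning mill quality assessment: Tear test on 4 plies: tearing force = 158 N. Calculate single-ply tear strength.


Formula: Per-ply strength = Total force / Number of plies
Per-ply = 158 N / 4
Per-ply = 39.5 N

39.5 N


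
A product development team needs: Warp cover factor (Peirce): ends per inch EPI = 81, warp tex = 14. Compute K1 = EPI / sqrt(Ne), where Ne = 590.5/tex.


Formula: K1 = EPI / sqrt(Ne), with Ne = 590.5 / tex_warp
Step 1: Ne = 590.5 / 14 = 42.179
Step 2: sqrt(Ne) = sqrt(42.179) = 6.4945
Step 3: K1 = 81 / 6.4945 = 12.5

12.5


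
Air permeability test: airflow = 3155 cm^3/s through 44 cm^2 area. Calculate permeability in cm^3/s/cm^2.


Formula: Air Permeability = Airflow / Test Area
AP = 3155 cm^3/s / 44 cm^2
AP = 71.7 cm^3/s/cm^2

71.7 cm^3/s/cm^2


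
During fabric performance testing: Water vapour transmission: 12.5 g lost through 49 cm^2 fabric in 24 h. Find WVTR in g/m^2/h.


Formula: WVTR = mass_loss / (area * time)
Step 1: Convert area: 49 cm^2 = 0.0049 m^2
Step 2: WVTR = 12.5 g / (0.0049 m^2 * 24 h)
Step 3: WVTR = 12.5 / 0.1176 = 106.3 g/m^2/h

106.3 g/m^2/h


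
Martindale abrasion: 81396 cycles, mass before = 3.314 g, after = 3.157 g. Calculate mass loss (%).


Formula: Mass loss% = ((m_before - m_after) / m_before) * 100
Step 1: Mass loss = 3.314 - 3.157 = 0.157 g
Step 2: Ratio = 0.157 / 3.314 = 0.0473748
Step 3: Mass loss% = 0.0473748 * 100 = 4.73748% ≈ 4.74%

4.74%


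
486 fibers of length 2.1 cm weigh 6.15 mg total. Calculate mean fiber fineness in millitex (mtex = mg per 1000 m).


Formula: fineness (mtex) = mass (mg) / total length (km) = (mass_mg / total_length_m) * 1000
Step 1: Convert fiber length: 2.1 cm = 0.021 m
Step 2: Total fiber length = 486 * 0.021 = 10.206 m
Step 3: Linear density = 6.15 mg / 10.206 m = 0.6026 mg/m
Step 4: fineness = 0.6026 * 1000 = 602.6 mtex

602.6 mtex


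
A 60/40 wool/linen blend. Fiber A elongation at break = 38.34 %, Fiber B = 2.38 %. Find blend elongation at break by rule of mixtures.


Formula: Blend property = (fraction_A * property_A) + (fraction_B * property_B)
Step 1: Contribution A = 60/100 * 38.34 % = 23.004 %
Step 2: Contribution B = 40/100 * 2.38 % = 0.952 %
Step 3: Blend elongation at break = 23.004 + 0.952 = 23.956 %

23.956 %


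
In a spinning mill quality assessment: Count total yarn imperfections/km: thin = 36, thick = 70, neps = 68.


Formula: Total = thin places + thick places + neps
Total = 36 + 70 + 68
Total = 174 imperfections/km

174 imperfections/km


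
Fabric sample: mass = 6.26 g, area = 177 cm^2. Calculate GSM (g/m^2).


Formula: GSM = mass_g / area_m2
Step 1: Convert area: 177 cm^2 = 177 / 10000 = 0.0177 m^2
Step 2: GSM = 6.26 g / 0.0177 m^2 = 353.7 g/m^2

353.7 g/m^2


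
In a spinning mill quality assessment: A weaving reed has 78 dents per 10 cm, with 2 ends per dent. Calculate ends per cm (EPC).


Formula: EPC = (dents per 10 cm * ends per dent) / 10
Step 1: Total ends per 10 cm = 78 * 2 = 156
Step 2: EPC = 156 / 10 = 15.6 ends/cm

15.6 ends/cm


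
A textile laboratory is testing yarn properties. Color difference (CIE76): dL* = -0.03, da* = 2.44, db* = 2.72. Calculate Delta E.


Formula: Delta E = sqrt(dL*^2 + da*^2 + db*^2)
Step 1: dL*^2 = (-0.03)^2 = 0.0009
Step 2: da*^2 = 2.44^2 = 5.9536
Step 3: db*^2 = 2.72^2 = 7.3984
Step 4: Sum = 0.0009 + 5.9536 + 7.3984 = 13.3529
Step 5: Delta E = sqrt(13.3529) = 3.65

3.65 Delta E


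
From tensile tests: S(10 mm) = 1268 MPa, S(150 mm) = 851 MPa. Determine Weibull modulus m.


Formula: m = ln(L1/L2) / ln(S2/S1)
Step 1: ln(L1/L2) = ln(10/150) = -2.70805
Step 2: S2/S1 = 851/1268 = 0.67114
Step 3: ln(S2/S1) = ln(0.67114) = -0.39878
Step 4: m = -2.70805 / -0.39878 = 6.79

6.79 (Weibull m)


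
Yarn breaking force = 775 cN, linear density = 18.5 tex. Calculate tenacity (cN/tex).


Formula: Tenacity = Breaking force / Linear density
Tenacity = 775 cN / 18.5 tex
Tenacity = 41.89 cN/tex

41.89 cN/tex


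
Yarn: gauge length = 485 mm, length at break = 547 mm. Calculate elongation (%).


Formula: Elongation (%) = ((L_break - L0) / L0) * 100
Step 1: Extension = 547 - 485 = 62 mm
Step 2: Elongation = (62 / 485) * 100
Step 3: Elongation = 0.127835 * 100 = 12.7835% ≈ 12.8%

12.8%


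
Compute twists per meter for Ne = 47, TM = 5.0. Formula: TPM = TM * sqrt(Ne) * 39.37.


Formula: TPM = TM * sqrt(Ne) * 39.37
Step 1: sqrt(Ne) = sqrt(47) = 6.8557
Step 2: TM * sqrt(Ne) = 5.0 * 6.8557 = 34.2785
Step 3: TPM = 34.2785 * 39.37 = 1350 twists/m

1350 twists/m


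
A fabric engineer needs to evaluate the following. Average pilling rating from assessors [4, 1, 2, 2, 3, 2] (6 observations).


Formula: Mean = sum / count
Sum = 4 + 1 + 2 + 2 + 3 + 2 = 14
Mean = 14 / 6 = 2.3

2.3


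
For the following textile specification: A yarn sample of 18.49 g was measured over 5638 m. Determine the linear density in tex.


Formula: Tex = (mass_g / length_m) * 1000
Substituting: Tex = (18.49 / 5638) * 1000
Intermediate: 18.49 / 5638 = 0.00327953 g/m
Tex = 0.00327953 * 1000 = 3.28 tex

3.28 tex


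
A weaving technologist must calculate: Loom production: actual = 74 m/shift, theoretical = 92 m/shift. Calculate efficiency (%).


Formula: Efficiency% = (Actual output / Theoretical output) * 100
Efficiency% = (74 / 92) * 100
Efficiency% = 0.804348 * 100 = 80.4348% ≈ 80.4%

80.4%


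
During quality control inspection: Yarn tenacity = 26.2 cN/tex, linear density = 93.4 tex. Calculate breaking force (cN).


Formula: Breaking force = Tenacity * Linear density
F = 26.2 cN/tex * 93.4 tex
F = 2447.08 cN

2447.08 cN


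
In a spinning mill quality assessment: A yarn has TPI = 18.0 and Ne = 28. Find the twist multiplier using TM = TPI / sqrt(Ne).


Formula: TM = TPI / sqrt(Ne)
Step 1: sqrt(Ne) = sqrt(28) = 5.2915
Step 2: TM = 18.0 / 5.2915 = 3.40

3.40 TM


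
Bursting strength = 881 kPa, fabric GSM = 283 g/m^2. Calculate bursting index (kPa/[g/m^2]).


Formula: Bursting Index = Bursting Strength / Fabric GSM
BI = 881 kPa / 283 g/m^2
BI = 3.113 kPa/(g/m^2)

3.113 kPa/(g/m^2)


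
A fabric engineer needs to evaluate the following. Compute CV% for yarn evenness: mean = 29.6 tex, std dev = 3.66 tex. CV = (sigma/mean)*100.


Formula: CV% = (standard deviation / mean) * 100
Step 1: Ratio = 3.66 / 29.6 = 0.123649
Step 2: CV% = 0.123649 * 100 = 12.3649% ≈ 12.4%

12.4%


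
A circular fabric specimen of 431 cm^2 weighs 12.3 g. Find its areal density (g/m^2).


Formula: GSM = mass_g / area_m2
Step 1: Convert area: 431 cm^2 = 431 / 10000 = 0.0431 m^2
Step 2: GSM = 12.3 g / 0.0431 m^2 = 285.4 g/m^2

285.4 g/m^2


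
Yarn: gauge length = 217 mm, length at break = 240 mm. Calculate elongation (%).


Formula: Elongation (%) = ((L_break - L0) / L0) * 100
Step 1: Extension = 240 - 217 = 23 mm
Step 2: Elongation = (23 / 217) * 100
Step 3: Elongation = 0.105991 * 100 = 10.5991% ≈ 10.6%

10.6%


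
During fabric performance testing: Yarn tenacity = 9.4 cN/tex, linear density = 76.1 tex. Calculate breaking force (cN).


Formula: Breaking force = Tenacity * Linear density
F = 9.4 cN/tex * 76.1 tex
F = 715.34 cN

715.34 cN


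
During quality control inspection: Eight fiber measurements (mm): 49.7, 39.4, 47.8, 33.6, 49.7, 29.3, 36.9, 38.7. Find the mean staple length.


Formula: Mean = sum of lengths / count
Sum = 49.7 + 39.4 + 47.8 + 33.6 + 49.7 + 29.3 + 36.9 + 38.7
Sum = 325.1 mm
Mean = 325.1 / 8 = 40.64 mm

40.64 mm


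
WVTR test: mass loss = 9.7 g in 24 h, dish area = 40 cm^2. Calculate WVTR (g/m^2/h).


Formula: WVTR = mass_loss / (area * time)
Step 1: Convert area: 40 cm^2 = 0.004 m^2
Step 2: WVTR = 9.7 g / (0.004 m^2 * 24 h)
Step 3: WVTR = 9.7 / 0.096 = 101.0 g/m^2/h

101.0 g/m^2/h


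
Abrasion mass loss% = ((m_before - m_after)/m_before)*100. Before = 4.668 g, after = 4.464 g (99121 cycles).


Formula: Mass loss% = ((m_before - m_after) / m_before) * 100
Step 1: Mass loss = 4.668 - 4.464 = 0.204 g
Step 2: Ratio = 0.204 / 4.668 = 0.0437018
Step 3: Mass loss% = 0.0437018 * 100 = 4.37018% ≈ 4.37%

4.37%


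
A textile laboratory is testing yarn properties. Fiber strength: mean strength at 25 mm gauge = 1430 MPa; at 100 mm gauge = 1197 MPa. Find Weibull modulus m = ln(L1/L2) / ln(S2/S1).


Formula: m = ln(L1/L2) / ln(S2/S1)
Step 1: ln(L1/L2) = ln(25/100) = -1.38629
Step 2: S2/S1 = 1197/1430 = 0.83706
Step 3: ln(S2/S1) = ln(0.83706) = -0.17786
Step 4: m = -1.38629 / -0.17786 = 7.79

7.79 (Weibull m)


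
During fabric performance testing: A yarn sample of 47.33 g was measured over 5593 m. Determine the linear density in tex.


Formula: Tex = (mass_g / length_m) * 1000
Substituting: Tex = (47.33 / 5593) * 1000
Intermediate: 47.33 / 5593 = 0.00846236 g/m
Tex = 0.00846236 * 1000 = 8.46 tex

8.46 tex


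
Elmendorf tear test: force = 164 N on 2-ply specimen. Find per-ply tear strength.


Formula: Per-ply strength = Total force / Number of plies
Per-ply = 164 N / 2
Per-ply = 82 N

82 N


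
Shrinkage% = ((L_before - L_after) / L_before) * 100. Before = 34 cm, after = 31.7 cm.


Formula: Shrinkage% = ((L_before - L_after) / L_before) * 100
Step 1: Shrinkage = 34 - 31.7 = 2.3 cm
Step 2: Shrinkage% = (2.3 / 34) * 100
Step 3: Shrinkage% = 0.067647 * 100 = 6.7647% ≈ 6.8%

6.8%


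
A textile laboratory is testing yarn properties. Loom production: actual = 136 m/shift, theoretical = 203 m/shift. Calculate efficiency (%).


Formula: Efficiency% = (Actual output / Theoretical output) * 100
Efficiency% = (136 / 203) * 100
Efficiency% = 0.669951 * 100 = 66.9951% ≈ 67.0%

67.0%


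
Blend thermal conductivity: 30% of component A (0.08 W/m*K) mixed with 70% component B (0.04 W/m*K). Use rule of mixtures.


Formula: Blend property = (fraction_A * property_A) + (fraction_B * property_B)
Step 1: Contribution A = 30/100 * 0.08 W/m*K = 0.024 W/m*K
Step 2: Contribution B = 70/100 * 0.04 W/m*K = 0.028 W/m*K
Step 3: Blend thermal conductivity = 0.024 + 0.028 = 0.052 W/m*K

0.052 W/m*K


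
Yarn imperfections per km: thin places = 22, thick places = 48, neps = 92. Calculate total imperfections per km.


Formula: Total = thin places + thick places + neps
Total = 22 + 48 + 92
Total = 162 imperfections/km

162 imperfections/km


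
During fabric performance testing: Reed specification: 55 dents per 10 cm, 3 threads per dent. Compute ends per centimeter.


Formula: EPC = (dents per 10 cm * ends per dent) / 10
Step 1: Total ends per 10 cm = 55 * 3 = 165
Step 2: EPC = 165 / 10 = 16.5 ends/cm

16.5 ends/cm


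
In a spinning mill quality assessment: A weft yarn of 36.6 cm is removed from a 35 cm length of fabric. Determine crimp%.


Formula: Crimp% = ((L_yarn - L_fabric) / L_fabric) * 100
Step 1: Extension = 36.6 - 35 = 1.6 cm
Step 2: Crimp% = (1.6 / 35) * 100
Step 3: Crimp% = 0.045714 * 100 = 4.5714% ≈ 4.6%

4.6%


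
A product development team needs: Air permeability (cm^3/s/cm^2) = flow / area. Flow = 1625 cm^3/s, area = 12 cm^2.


Formula: Air Permeability = Airflow / Test Area
AP = 1625 cm^3/s / 12 cm^2
AP = 135.4 cm^3/s/cm^2

135.4 cm^3/s/cm^2


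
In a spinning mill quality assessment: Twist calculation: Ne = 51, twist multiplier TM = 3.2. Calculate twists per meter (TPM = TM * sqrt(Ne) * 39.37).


Formula: TPM = TM * sqrt(Ne) * 39.37
Step 1: sqrt(Ne) = sqrt(51) = 7.1414
Step 2: TM * sqrt(Ne) = 3.2 * 7.1414 = 22.8525
Step 3: TPM = 22.8525 * 39.37 = 900 twists/m

900 twists/m


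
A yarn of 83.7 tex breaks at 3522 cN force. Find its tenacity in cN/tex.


Formula: Tenacity = Breaking force / Linear density
Tenacity = 3522 cN / 83.7 tex
Tenacity = 42.08 cN/tex

42.08 cN/tex


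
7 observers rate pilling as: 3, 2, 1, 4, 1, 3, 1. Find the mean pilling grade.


Formula: Mean = sum / count
Sum = 3 + 2 + 1 + 4 + 1 + 3 + 1 = 15
Mean = 15 / 7 = 2.1

2.1


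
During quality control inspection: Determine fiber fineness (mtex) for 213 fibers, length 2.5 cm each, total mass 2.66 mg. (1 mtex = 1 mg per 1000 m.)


Formula: fineness (mtex) = mass (mg) / total length (km) = (mass_mg / total_length_m) * 1000
Step 1: Convert fiber length: 2.5 cm = 0.025 m
Step 2: Total fiber length = 213 * 0.025 = 5.325 m
Step 3: Linear density = 2.66 mg / 5.325 m = 0.4995 mg/m
Step 4: fineness = 0.4995 * 1000 = 499.5 mtex

499.5 mtex


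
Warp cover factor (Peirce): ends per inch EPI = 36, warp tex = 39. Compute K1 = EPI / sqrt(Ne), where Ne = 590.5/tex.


Formula: K1 = EPI / sqrt(Ne), with Ne = 590.5 / tex_warp
Step 1: Ne = 590.5 / 39 = 15.141
Step 2: sqrt(Ne) = sqrt(15.141) = 3.8911
Step 3: K1 = 36 / 3.8911 = 9.3

9.3


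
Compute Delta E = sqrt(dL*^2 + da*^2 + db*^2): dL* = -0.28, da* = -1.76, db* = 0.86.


Formula: Delta E = sqrt(dL*^2 + da*^2 + db*^2)
Step 1: dL*^2 = (-0.28)^2 = 0.0784
Step 2: da*^2 = (-1.76)^2 = 3.0976
Step 3: db*^2 = 0.86^2 = 0.7396
Step 4: Sum = 0.0784 + 3.0976 + 0.7396 = 3.9156
Step 5: Delta E = sqrt(3.9156) = 1.98

1.98 Delta E


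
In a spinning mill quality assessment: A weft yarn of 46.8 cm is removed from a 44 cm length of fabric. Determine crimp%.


Formula: Crimp% = ((L_yarn - L_fabric) / L_fabric) * 100
Step 1: Extension = 46.8 - 44 = 2.8 cm
Step 2: Crimp% = (2.8 / 44) * 100
Step 3: Crimp% = 0.063636 * 100 = 6.3636% ≈ 6.4%

6.4%


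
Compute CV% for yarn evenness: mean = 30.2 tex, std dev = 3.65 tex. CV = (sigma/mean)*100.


Formula: CV% = (standard deviation / mean) * 100
Step 1: Ratio = 3.65 / 30.2 = 0.120861
Step 2: CV% = 0.120861 * 100 = 12.0861% ≈ 12.1%

12.1%


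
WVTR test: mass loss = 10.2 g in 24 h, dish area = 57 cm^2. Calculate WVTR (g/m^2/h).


Formula: WVTR = mass_loss / (area * time)
Step 1: Convert area: 57 cm^2 = 0.0057 m^2
Step 2: WVTR = 10.2 g / (0.0057 m^2 * 24 h)
Step 3: WVTR = 10.2 / 0.1368 = 74.6 g/m^2/h

74.6 g/m^2/h


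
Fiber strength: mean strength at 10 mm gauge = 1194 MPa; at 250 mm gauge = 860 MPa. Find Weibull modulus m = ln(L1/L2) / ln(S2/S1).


Formula: m = ln(L1/L2) / ln(S2/S1)
Step 1: ln(L1/L2) = ln(10/250) = -3.21888
Step 2: S2/S1 = 860/1194 = 0.72027
Step 3: ln(S2/S1) = ln(0.72027) = -0.32813
Step 4: m = -3.21888 / -0.32813 = 9.81

9.81 (Weibull m)


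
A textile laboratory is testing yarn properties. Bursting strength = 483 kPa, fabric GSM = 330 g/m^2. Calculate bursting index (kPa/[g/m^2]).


Formula: Bursting Index = Bursting Strength / Fabric GSM
BI = 483 kPa / 330 g/m^2
BI = 1.464 kPa/(g/m^2)

1.464 kPa/(g/m^2)


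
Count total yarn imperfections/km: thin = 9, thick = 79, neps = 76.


Formula: Total = thin places + thick places + neps
Total = 9 + 79 + 76
Total = 164 imperfections/km

164 imperfections/km


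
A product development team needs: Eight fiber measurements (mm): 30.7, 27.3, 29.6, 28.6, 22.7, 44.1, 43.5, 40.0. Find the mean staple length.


Formula: Mean = sum of lengths / count
Sum = 30.7 + 27.3 + 29.6 + 28.6 + 22.7 + 44.1 + 43.5 + 40.0
Sum = 266.5 mm
Mean = 266.5 / 8 = 33.31 mm

33.31 mm


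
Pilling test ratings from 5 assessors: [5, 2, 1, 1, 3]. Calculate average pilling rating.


Formula: Mean = sum / count
Sum = 5 + 2 + 1 + 1 + 3 = 12
Mean = 12 / 5 = 2.4

2.4


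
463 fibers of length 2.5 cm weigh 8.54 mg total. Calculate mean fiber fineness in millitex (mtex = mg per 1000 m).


Formula: fineness (mtex) = mass (mg) / total length (km) = (mass_mg / total_length_m) * 1000
Step 1: Convert fiber length: 2.5 cm = 0.025 m
Step 2: Total fiber length = 463 * 0.025 = 11.575 m
Step 3: Linear density = 8.54 mg / 11.575 m = 0.7378 mg/m
Step 4: fineness = 0.7378 * 1000 = 737.8 mtex

737.8 mtex


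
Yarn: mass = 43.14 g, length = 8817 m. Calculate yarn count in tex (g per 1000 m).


Formula: Tex = (mass_g / length_m) * 1000
Substituting: Tex = (43.14 / 8817) * 1000
Intermediate: 43.14 / 8817 = 0.00489282 g/m
Tex = 0.00489282 * 1000 = 4.89 tex

4.89 tex


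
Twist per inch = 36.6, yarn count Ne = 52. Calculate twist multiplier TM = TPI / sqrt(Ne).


Formula: TM = TPI / sqrt(Ne)
Step 1: sqrt(Ne) = sqrt(52) = 7.2111
Step 2: TM = 36.6 / 7.2111 = 5.08

5.08 TM


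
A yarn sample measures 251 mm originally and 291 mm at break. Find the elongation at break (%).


Formula: Elongation (%) = ((L_break - L0) / L0) * 100
Step 1: Extension = 291 - 251 = 40 mm
Step 2: Elongation = (40 / 251) * 100
Step 3: Elongation = 0.159363 * 100 = 15.9363% ≈ 15.9%

15.9%


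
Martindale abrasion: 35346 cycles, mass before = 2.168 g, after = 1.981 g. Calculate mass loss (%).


Formula: Mass loss% = ((m_before - m_after) / m_before) * 100
Step 1: Mass loss = 2.168 - 1.981 = 0.187 g
Step 2: Ratio = 0.187 / 2.168 = 0.0862546
Step 3: Mass loss% = 0.0862546 * 100 = 8.62546% ≈ 8.63%

8.63%


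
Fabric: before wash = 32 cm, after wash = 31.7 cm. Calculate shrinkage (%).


Formula: Shrinkage% = ((L_before - L_after) / L_before) * 100
Step 1: Shrinkage = 32 - 31.7 = 0.3 cm
Step 2: Shrinkage% = (0.3 / 32) * 100
Step 3: Shrinkage% = 0.009375 * 100 = 0.9375% ≈ 0.9%

0.9%


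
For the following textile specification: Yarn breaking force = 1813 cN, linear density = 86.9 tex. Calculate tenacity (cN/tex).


Formula: Tenacity = Breaking force / Linear density
Tenacity = 1813 cN / 86.9 tex
Tenacity = 20.86 cN/tex

20.86 cN/tex


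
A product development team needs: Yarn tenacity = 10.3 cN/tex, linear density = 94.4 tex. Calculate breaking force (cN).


Formula: Breaking force = Tenacity * Linear density
F = 10.3 cN/tex * 94.4 tex
F = 972.32 cN

972.32 cN


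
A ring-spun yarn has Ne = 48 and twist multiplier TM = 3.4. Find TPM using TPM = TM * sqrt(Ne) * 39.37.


Formula: TPM = TM * sqrt(Ne) * 39.37
Step 1: sqrt(Ne) = sqrt(48) = 6.9282
Step 2: TM * sqrt(Ne) = 3.4 * 6.9282 = 23.5559
Step 3: TPM = 23.5559 * 39.37 = 927 twists/m

927 twists/m


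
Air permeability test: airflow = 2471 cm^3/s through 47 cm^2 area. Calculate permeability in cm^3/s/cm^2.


Formula: Air Permeability = Airflow / Test Area
AP = 2471 cm^3/s / 47 cm^2
AP = 52.6 cm^3/s/cm^2

52.6 cm^3/s/cm^2


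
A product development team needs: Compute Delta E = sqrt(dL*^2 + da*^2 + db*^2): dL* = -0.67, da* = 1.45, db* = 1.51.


Formula: Delta E = sqrt(dL*^2 + da*^2 + db*^2)
Step 1: dL*^2 = (-0.67)^2 = 0.4489
Step 2: da*^2 = 1.45^2 = 2.1025
Step 3: db*^2 = 1.51^2 = 2.2801
Step 4: Sum = 0.4489 + 2.1025 + 2.2801 = 4.8315
Step 5: Delta E = sqrt(4.8315) = 2.2

2.2 Delta E


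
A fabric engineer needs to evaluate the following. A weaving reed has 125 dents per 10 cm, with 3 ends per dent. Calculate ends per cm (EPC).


Formula: EPC = (dents per 10 cm * ends per dent) / 10
Step 1: Total ends per 10 cm = 125 * 3 = 375
Step 2: EPC = 375 / 10 = 37.5 ends/cm

37.5 ends/cm


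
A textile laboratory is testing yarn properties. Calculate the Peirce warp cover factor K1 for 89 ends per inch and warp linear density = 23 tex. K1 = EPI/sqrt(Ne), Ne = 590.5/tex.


Formula: K1 = EPI / sqrt(Ne), with Ne = 590.5 / tex_warp
Step 1: Ne = 590.5 / 23 = 25.674
Step 2: sqrt(Ne) = sqrt(25.674) = 5.067
Step 3: K1 = 89 / 5.067 = 17.6

17.6


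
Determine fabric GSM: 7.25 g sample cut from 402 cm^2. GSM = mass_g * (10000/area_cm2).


Formula: GSM = mass_g / area_m2
Step 1: Convert area: 402 cm^2 = 402 / 10000 = 0.0402 m^2
Step 2: GSM = 7.25 g / 0.0402 m^2 = 180.3 g/m^2

180.3 g/m^2


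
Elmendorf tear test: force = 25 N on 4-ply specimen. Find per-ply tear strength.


Formula: Per-ply strength = Total force / Number of plies
Per-ply = 25 N / 4
Per-ply = 6.25 N

6.25 N


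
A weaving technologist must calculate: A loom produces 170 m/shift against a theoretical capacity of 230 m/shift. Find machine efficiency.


Formula: Efficiency% = (Actual output / Theoretical output) * 100
Efficiency% = (170 / 230) * 100
Efficiency% = 0.73913 * 100 = 73.913% ≈ 73.9%

73.9%


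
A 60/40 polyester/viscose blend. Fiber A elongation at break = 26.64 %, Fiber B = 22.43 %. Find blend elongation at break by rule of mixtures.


Formula: Blend property = (fraction_A * property_A) + (fraction_B * property_B)
Step 1: Contribution A = 60/100 * 26.64 % = 15.984 %
Step 2: Contribution B = 40/100 * 22.43 % = 8.972 %
Step 3: Blend elongation at break = 15.984 + 8.972 = 24.956 %

24.956 %


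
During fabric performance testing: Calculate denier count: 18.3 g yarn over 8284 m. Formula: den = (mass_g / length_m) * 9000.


Formula: den = (mass_g / length_m) * 9000
Substituting: den = (18.3 / 8284) * 9000
Intermediate: 18.3 / 8284 = 0.00220908 g/m
den = 0.00220908 * 9000 = 19.9 denier

19.9 denier


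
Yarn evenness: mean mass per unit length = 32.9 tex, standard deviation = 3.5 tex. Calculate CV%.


Formula: CV% = (standard deviation / mean) * 100
Step 1: Ratio = 3.5 / 32.9 = 0.106383
Step 2: CV% = 0.106383 * 100 = 10.6383% ≈ 10.6%

10.6%


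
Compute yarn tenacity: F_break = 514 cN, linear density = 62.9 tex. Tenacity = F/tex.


Formula: Tenacity = Breaking force / Linear density
Tenacity = 514 cN / 62.9 tex
Tenacity = 8.17 cN/tex

8.17 cN/tex


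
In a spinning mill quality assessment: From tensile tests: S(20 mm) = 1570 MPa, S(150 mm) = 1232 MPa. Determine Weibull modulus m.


Formula: m = ln(L1/L2) / ln(S2/S1)
Step 1: ln(L1/L2) = ln(20/150) = -2.01490
Step 2: S2/S1 = 1232/1570 = 0.78471
Step 3: ln(S2/S1) = ln(0.78471) = -0.24244
Step 4: m = -2.01490 / -0.24244 = 8.31

8.31 (Weibull m)


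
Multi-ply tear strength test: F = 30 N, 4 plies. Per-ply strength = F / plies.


Formula: Per-ply strength = Total force / Number of plies
Per-ply = 30 N / 4
Per-ply = 7.5 N

7.5 N


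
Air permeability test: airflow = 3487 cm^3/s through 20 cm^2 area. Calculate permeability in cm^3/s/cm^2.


Formula: Air Permeability = Airflow / Test Area
AP = 3487 cm^3/s / 20 cm^2
AP = 174.4 cm^3/s/cm^2

174.4 cm^3/s/cm^2


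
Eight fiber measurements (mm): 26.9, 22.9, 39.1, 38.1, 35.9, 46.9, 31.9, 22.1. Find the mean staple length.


Formula: Mean = sum of lengths / count
Sum = 26.9 + 22.9 + 39.1 + 38.1 + 35.9 + 46.9 + 31.9 + 22.1
Sum = 263.8 mm
Mean = 263.8 / 8 = 32.98 mm

32.98 mm


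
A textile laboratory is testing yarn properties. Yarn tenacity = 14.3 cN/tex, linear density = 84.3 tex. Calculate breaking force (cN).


Formula: Breaking force = Tenacity * Linear density
F = 14.3 cN/tex * 84.3 tex
F = 1205.49 cN

1205.49 cN


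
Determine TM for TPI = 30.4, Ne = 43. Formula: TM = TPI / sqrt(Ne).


Formula: TM = TPI / sqrt(Ne)
Step 1: sqrt(Ne) = sqrt(43) = 6.5574
Step 2: TM = 30.4 / 6.5574 = 4.64

4.64 TM


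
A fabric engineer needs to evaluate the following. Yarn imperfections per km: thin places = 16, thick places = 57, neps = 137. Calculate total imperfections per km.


Formula: Total = thin places + thick places + neps
Total = 16 + 57 + 137
Total = 210 imperfections/km

210 imperfections/km


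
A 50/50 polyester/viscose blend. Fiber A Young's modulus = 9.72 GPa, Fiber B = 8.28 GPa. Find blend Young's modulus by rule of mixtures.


Formula: Blend property = (fraction_A * property_A) + (fraction_B * property_B)
Step 1: Contribution A = 50/100 * 9.72 GPa = 4.86 GPa
Step 2: Contribution B = 50/100 * 8.28 GPa = 4.14 GPa
Step 3: Blend Young's modulus = 4.86 + 4.14 = 9.0 GPa

9.0 GPa


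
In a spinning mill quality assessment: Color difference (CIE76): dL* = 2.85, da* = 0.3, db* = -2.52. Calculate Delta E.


Formula: Delta E = sqrt(dL*^2 + da*^2 + db*^2)
Step 1: dL*^2 = 2.85^2 = 8.1225
Step 2: da*^2 = 0.3^2 = 0.09
Step 3: db*^2 = (-2.52)^2 = 6.3504
Step 4: Sum = 8.1225 + 0.09 + 6.3504 = 14.5629
Step 5: Delta E = sqrt(14.5629) = 3.82

3.82 Delta E


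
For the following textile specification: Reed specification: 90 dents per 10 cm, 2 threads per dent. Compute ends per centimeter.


Formula: EPC = (dents per 10 cm * ends per dent) / 10
Step 1: Total ends per 10 cm = 90 * 2 = 180
Step 2: EPC = 180 / 10 = 18.0 ends/cm

18.0 ends/cm


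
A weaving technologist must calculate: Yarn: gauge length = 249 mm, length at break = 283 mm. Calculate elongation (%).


Formula: Elongation (%) = ((L_break - L0) / L0) * 100
Step 1: Extension = 283 - 249 = 34 mm
Step 2: Elongation = (34 / 249) * 100
Step 3: Elongation = 0.136546 * 100 = 13.6546% ≈ 13.7%

13.7%


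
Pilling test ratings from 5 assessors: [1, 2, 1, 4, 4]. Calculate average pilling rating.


Formula: Mean = sum / count
Sum = 1 + 2 + 1 + 4 + 4 = 12
Mean = 12 / 5 = 2.4

2.4


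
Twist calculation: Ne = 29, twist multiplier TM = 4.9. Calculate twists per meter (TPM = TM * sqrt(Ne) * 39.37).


Formula: TPM = TM * sqrt(Ne) * 39.37
Step 1: sqrt(Ne) = sqrt(29) = 5.3852
Step 2: TM * sqrt(Ne) = 4.9 * 5.3852 = 26.3875
Step 3: TPM = 26.3875 * 39.37 = 1039 twists/m

1039 twists/m


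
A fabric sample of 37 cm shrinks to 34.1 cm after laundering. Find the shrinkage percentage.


Formula: Shrinkage% = ((L_before - L_after) / L_before) * 100
Step 1: Shrinkage = 37 - 34.1 = 2.9 cm
Step 2: Shrinkage% = (2.9 / 37) * 100
Step 3: Shrinkage% = 0.078378 * 100 = 7.8378% ≈ 7.8%

7.8%


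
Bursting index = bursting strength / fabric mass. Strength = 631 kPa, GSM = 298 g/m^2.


Formula: Bursting Index = Bursting Strength / Fabric GSM
BI = 631 kPa / 298 g/m^2
BI = 2.117 kPa/(g/m^2)

2.117 kPa/(g/m^2)


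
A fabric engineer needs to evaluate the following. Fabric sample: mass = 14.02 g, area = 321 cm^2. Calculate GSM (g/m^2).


Formula: GSM = mass_g / area_m2
Step 1: Convert area: 321 cm^2 = 321 / 10000 = 0.0321 m^2
Step 2: GSM = 14.02 g / 0.0321 m^2 = 436.8 g/m^2

436.8 g/m^2


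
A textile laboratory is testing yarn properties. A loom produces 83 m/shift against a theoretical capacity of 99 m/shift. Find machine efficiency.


Formula: Efficiency% = (Actual output / Theoretical output) * 100
Efficiency% = (83 / 99) * 100
Efficiency% = 0.838384 * 100 = 83.8384% ≈ 83.8%

83.8%


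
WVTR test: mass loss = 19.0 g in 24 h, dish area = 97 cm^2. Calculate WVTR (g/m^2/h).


Formula: WVTR = mass_loss / (area * time)
Step 1: Convert area: 97 cm^2 = 0.0097 m^2
Step 2: WVTR = 19.0 g / (0.0097 m^2 * 24 h)
Step 3: WVTR = 19.0 / 0.2328 = 81.6 g/m^2/h

81.6 g/m^2/h


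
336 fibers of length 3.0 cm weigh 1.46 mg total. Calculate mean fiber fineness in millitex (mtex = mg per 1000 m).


Formula: fineness (mtex) = mass (mg) / total length (km) = (mass_mg / total_length_m) * 1000
Step 1: Convert fiber length: 3.0 cm = 0.03 m
Step 2: Total fiber length = 336 * 0.03 = 10.08 m
Step 3: Linear density = 1.46 mg / 10.08 m = 0.1448 mg/m
Step 4: fineness = 0.1448 * 1000 = 144.8 mtex

144.8 mtex


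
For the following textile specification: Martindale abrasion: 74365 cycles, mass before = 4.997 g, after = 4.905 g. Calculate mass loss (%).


Formula: Mass loss% = ((m_before - m_after) / m_before) * 100
Step 1: Mass loss = 4.997 - 4.905 = 0.092 g
Step 2: Ratio = 0.092 / 4.997 = 0.018411
Step 3: Mass loss% = 0.018411 * 100 = 1.8411% ≈ 1.84%

1.84%


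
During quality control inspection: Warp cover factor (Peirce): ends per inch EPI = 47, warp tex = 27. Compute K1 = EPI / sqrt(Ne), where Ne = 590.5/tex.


Formula: K1 = EPI / sqrt(Ne), with Ne = 590.5 / tex_warp
Step 1: Ne = 590.5 / 27 = 21.87
Step 2: sqrt(Ne) = sqrt(21.87) = 4.6765
Step 3: K1 = 47 / 4.6765 = 10.1

10.1


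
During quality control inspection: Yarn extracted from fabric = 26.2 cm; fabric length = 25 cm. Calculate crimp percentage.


Formula: Crimp% = ((L_yarn - L_fabric) / L_fabric) * 100
Step 1: Extension = 26.2 - 25 = 1.2 cm
Step 2: Crimp% = (1.2 / 25) * 100
Step 3: Crimp% = 0.048 * 100 = 4.8%

4.8%


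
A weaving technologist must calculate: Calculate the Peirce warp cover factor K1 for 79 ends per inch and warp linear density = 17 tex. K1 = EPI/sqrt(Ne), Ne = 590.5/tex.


Formula: K1 = EPI / sqrt(Ne), with Ne = 590.5 / tex_warp
Step 1: Ne = 590.5 / 17 = 34.735
Step 2: sqrt(Ne) = sqrt(34.735) = 5.8936
Step 3: K1 = 79 / 5.8936 = 13.4

13.4


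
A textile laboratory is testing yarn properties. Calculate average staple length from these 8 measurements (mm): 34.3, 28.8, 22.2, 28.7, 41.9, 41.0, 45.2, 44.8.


Formula: Mean = sum of lengths / count
Sum = 34.3 + 28.8 + 22.2 + 28.7 + 41.9 + 41.0 + 45.2 + 44.8
Sum = 286.9 mm
Mean = 286.9 / 8 = 35.86 mm

35.86 mm


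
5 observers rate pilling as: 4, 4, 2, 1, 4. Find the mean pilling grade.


Formula: Mean = sum / count
Sum = 4 + 4 + 2 + 1 + 4 = 15
Mean = 15 / 5 = 3.0

3.0


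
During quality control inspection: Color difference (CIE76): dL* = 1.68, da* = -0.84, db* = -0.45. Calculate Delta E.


Formula: Delta E = sqrt(dL*^2 + da*^2 + db*^2)
Step 1: dL*^2 = 1.68^2 = 2.8224
Step 2: da*^2 = (-0.84)^2 = 0.7056
Step 3: db*^2 = (-0.45)^2 = 0.2025
Step 4: Sum = 2.8224 + 0.7056 + 0.2025 = 3.7305
Step 5: Delta E = sqrt(3.7305) = 1.93

1.93 Delta E


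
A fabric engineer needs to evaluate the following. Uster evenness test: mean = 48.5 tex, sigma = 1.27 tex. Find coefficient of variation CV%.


Formula: CV% = (standard deviation / mean) * 100
Step 1: Ratio = 1.27 / 48.5 = 0.026186
Step 2: CV% = 0.026186 * 100 = 2.6186% ≈ 2.6%

2.6%


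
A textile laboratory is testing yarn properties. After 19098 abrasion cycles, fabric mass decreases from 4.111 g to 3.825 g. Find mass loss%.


Formula: Mass loss% = ((m_before - m_after) / m_before) * 100
Step 1: Mass loss = 4.111 - 3.825 = 0.286 g
Step 2: Ratio = 0.286 / 4.111 = 0.0695694
Step 3: Mass loss% = 0.0695694 * 100 = 6.95694% ≈ 6.96%

6.96%


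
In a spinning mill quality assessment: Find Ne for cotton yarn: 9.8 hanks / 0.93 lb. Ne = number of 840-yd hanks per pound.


Formula: Ne = hanks / mass_lb
Substituting: Ne = 9.8 / 0.93
Ne = 10.5

10.5 Ne


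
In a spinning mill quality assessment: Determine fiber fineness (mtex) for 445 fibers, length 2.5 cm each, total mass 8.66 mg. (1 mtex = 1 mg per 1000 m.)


Formula: fineness (mtex) = mass (mg) / total length (km) = (mass_mg / total_length_m) * 1000
Step 1: Convert fiber length: 2.5 cm = 0.025 m
Step 2: Total fiber length = 445 * 0.025 = 11.125 m
Step 3: Linear density = 8.66 mg / 11.125 m = 0.7784 mg/m
Step 4: fineness = 0.7784 * 1000 = 778.4 mtex

778.4 mtex


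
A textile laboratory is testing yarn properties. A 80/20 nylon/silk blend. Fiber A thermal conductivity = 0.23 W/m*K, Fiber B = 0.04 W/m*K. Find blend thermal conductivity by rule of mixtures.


Formula: Blend property = (fraction_A * property_A) + (fraction_B * property_B)
Step 1: Contribution A = 80/100 * 0.23 W/m*K = 0.184 W/m*K
Step 2: Contribution B = 20/100 * 0.04 W/m*K = 0.008 W/m*K
Step 3: Blend thermal conductivity = 0.184 + 0.008 = 0.192 W/m*K

0.192 W/m*K


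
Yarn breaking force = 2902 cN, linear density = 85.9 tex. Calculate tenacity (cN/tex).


Formula: Tenacity = Breaking force / Linear density
Tenacity = 2902 cN / 85.9 tex
Tenacity = 33.78 cN/tex

33.78 cN/tex


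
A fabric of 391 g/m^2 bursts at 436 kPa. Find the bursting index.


Formula: Bursting Index = Bursting Strength / Fabric GSM
BI = 436 kPa / 391 g/m^2
BI = 1.115 kPa/(g/m^2)

1.115 kPa/(g/m^2)


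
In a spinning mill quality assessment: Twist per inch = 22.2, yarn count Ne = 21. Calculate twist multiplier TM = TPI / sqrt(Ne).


Formula: TM = TPI / sqrt(Ne)
Step 1: sqrt(Ne) = sqrt(21) = 4.5826
Step 2: TM = 22.2 / 4.5826 = 4.84

4.84 TM


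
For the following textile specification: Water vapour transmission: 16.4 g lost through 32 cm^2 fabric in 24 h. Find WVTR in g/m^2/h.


Formula: WVTR = mass_loss / (area * time)
Step 1: Convert area: 32 cm^2 = 0.0032 m^2
Step 2: WVTR = 16.4 g / (0.0032 m^2 * 24 h)
Step 3: WVTR = 16.4 / 0.0768 = 213.5 g/m^2/h

213.5 g/m^2/h
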